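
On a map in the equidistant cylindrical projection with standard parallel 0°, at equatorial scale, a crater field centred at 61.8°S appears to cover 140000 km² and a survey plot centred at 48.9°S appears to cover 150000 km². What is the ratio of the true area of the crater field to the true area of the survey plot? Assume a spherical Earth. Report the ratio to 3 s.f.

0.671

Plate carrée has h = 1 and k = sec φ, giving areal scale sec φ; true area = (apparent area) · cos φ.
True area of crater field: 140000 × cos(61.8°) = 140000 × 0.4726 = 66160 km².
True area of survey plot: 150000 × cos(48.9°) = 150000 × 0.6574 = 98610 km².
Ratio = 66160 / 98610 ≈ 0.671.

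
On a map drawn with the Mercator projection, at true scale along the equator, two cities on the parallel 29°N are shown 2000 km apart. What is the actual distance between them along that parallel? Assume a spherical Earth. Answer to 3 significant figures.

The Mercator projection is conformal; its linear scale factor is the same in every direction and equals sec φ = 1/cos φ.
Along the parallel at 29°, map distances are exaggerated by k = sec 29° = 1.143.
True distance = 2000 / 1.143 = 2000 × cos 29° ≈ 1750 km.

1750 km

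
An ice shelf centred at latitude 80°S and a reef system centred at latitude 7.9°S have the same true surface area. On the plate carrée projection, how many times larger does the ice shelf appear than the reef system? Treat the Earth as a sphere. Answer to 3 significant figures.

In the plate carrée (x = Rλ, y = Rφ), meridians are true-scale (h = 1) and parallels are stretched by k = sec φ.
Areal scale at 80°: h·k = 1.000 × 5.759 = 5.759.
Areal scale at 7.9°: h·k = 1.000 × 1.010 = 1.010.
Ratio = 5.759/1.010 ≈ 5.70.

5.70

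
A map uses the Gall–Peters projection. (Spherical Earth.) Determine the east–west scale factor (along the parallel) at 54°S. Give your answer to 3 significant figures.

1.20

The Gall–Peters projection is cylindrical equal-area with φ₀ = 45°. A cylindrical equal-area projection with standard parallel φ₀ has meridian scale h = cos φ / cos φ₀ and parallel scale k = cos φ₀ / cos φ (so areas are preserved, h·k = 1).
k = cos 45° / cos 54° = 0.7071/0.5878 = 1.203.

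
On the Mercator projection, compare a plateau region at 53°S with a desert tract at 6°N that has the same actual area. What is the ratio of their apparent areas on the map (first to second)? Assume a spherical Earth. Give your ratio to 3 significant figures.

On Mercator, area is exaggerated by sec²φ = 1/cos²φ.
At 53°: sec²(53°) = 1/0.6018² = 2.761.
At 6°: sec²(6°) = 1/0.9945² = 1.011.
Ratio = 2.761/1.011 = cos²(6°)/cos²(53°) ≈ 2.73.

2.73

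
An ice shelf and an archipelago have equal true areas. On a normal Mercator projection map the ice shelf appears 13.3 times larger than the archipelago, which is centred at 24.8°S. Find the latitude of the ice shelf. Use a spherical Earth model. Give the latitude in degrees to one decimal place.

75.6°

On Mercator, (apparent₁)/(apparent₂) = sec²φ₁ / sec²φ₂ when true areas are equal.
cos²φ₂ / cos²φ₁ = 13.3  ⇒  cos φ₁ = cos 24.8° / √13.3 = 0.9078/3.647 = 0.2489.
φ₁ = arccos(0.2489) ≈ 75.6°.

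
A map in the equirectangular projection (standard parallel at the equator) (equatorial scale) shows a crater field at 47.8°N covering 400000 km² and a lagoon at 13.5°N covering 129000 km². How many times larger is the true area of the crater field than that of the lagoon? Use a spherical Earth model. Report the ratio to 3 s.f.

On the plate carrée, areal scale = h·k = 1 × sec φ, so true area = apparent × cos φ.
True area of crater field: 400000 × cos(47.8°) = 400000 × 0.6717 = 268700 km².
True area of lagoon: 129000 × cos(13.5°) = 129000 × 0.9724 = 125400 km².
Ratio = 268700 / 125400 ≈ 2.14.

2.14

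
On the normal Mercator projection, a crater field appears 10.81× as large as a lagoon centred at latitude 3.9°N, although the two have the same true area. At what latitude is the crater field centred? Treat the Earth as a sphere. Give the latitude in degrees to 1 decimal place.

On Mercator, (apparent₁)/(apparent₂) = sec²φ₁ / sec²φ₂ when true areas are equal.
cos²φ₂ / cos²φ₁ = 10.81  ⇒  cos φ₁ = cos 3.9° / √10.81 = 0.9977/3.288 = 0.3034.
φ₁ = arccos(0.3034) ≈ 72.3°.

72.3°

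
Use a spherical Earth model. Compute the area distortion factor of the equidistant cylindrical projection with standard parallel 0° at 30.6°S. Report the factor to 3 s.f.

For the equirectangular projection with φ₀ = 0 (plate carrée), h = 1 along meridians and k = sec φ along parallels.
Areal scale = h·k = 1 × sec φ; at 30.6°, h = 1.000, k = 1.162, so h·k = 1.162.

1.16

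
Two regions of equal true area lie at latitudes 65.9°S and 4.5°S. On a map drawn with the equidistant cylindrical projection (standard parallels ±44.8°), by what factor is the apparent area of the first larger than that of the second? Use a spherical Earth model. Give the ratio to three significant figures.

The equidistant cylindrical projection with φ₀ = 44.8° has h = 1 (meridians true) and k = cos φ₀ / cos φ along parallels.
Areal scale at 65.9°: h·k = 1.000 × 1.738 = 1.738.
Areal scale at 4.5°: h·k = 1.000 × 0.7118 = 0.7118.
Ratio = 1.738/0.7118 ≈ 2.44.

2.44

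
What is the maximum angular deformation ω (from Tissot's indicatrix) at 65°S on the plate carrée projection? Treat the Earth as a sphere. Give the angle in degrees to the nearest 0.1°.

47.9°

In the plate carrée (x = Rλ, y = Rφ), meridians are true-scale (h = 1) and parallels are stretched by k = sec φ.
At 65°: h = 1.000, k = 2.366; principal scales a = 2.366, b = 1.000.
sin(ω/2) = (a − b)/(a + b) = 1.366/3.366 = 0.4059, so ω = 2 arcsin(0.4059) ≈ 47.9°.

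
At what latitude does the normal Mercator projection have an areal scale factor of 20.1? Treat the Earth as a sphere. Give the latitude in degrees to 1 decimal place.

Mercator areal scale is sec²φ.
sec²φ = 20.1  ⇒  cos²φ = 0.04975  ⇒  cos φ = 0.2230.
φ = arccos(0.2230) ≈ 77.1°.

77.1°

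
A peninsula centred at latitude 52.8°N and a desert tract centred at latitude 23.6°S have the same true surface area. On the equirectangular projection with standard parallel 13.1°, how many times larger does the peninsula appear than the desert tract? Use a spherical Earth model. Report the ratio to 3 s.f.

1.52

In the equirectangular projection with standard parallel φ₀ = 13.1° (x = Rλ cos φ₀, y = Rφ), meridians are true-scale (h = 1) and the parallel scale is k = cos φ₀ / cos φ.
Areal scale at 52.8°: h·k = 1.000 × 1.611 = 1.611.
Areal scale at 23.6°: h·k = 1.000 × 1.063 = 1.063.
Ratio = 1.611/1.063 ≈ 1.52.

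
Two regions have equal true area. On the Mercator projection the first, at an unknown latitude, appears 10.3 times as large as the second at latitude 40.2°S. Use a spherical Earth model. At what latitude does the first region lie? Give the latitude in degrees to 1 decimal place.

For equal true areas on Mercator, apparent areas scale as sec²φ, so the ratio is cos²φ₂ / cos²φ₁.
cos²φ₂ / cos²φ₁ = 10.3  ⇒  cos φ₁ = cos 40.2° / √10.3 = 0.7638/3.209 = 0.2380.
φ₁ = arccos(0.2380) ≈ 76.2°.

76.2°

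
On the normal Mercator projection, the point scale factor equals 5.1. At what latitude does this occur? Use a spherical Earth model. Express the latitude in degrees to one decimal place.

Mercator scale is k = sec φ = 1/cos φ.
1/cos φ = 5.1  ⇒  cos φ = 0.1961  ⇒  φ = arccos(0.1961) ≈ 78.7°.

78.7°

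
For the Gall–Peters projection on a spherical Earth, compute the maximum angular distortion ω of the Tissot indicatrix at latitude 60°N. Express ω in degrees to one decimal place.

The Gall–Peters projection is cylindrical equal-area with φ₀ = 45°. A cylindrical equal-area projection with standard parallel φ₀ has meridian scale h = cos φ / cos φ₀ and parallel scale k = cos φ₀ / cos φ (so areas are preserved, h·k = 1).
At 60°: h = 0.7071, k = 1.414; principal scales a = 1.414, b = 0.7071.
sin(ω/2) = (a − b)/(a + b) = 0.7071/2.121 = 0.3333, so ω = 2 arcsin(0.3333) ≈ 38.9°.

38.9°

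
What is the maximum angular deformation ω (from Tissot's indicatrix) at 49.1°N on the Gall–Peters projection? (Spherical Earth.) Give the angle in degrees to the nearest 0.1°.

The Gall–Peters projection is cylindrical equal-area with φ₀ = 45°. For cylindrical equal-area with standard parallel φ₀, h = cos φ / cos φ₀ and k = cos φ₀ / cos φ, so h·k = 1.
At 49.1°: h = 0.9259, k = 1.080; principal scales a = 1.080, b = 0.9259.
sin(ω/2) = (a − b)/(a + b) = 0.1540/2.006 = 0.07679, so ω = 2 arcsin(0.07679) ≈ 8.8°.

8.8°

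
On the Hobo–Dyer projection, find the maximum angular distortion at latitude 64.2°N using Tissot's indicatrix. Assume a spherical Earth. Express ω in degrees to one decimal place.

65.0°

Hobo–Dyer is a cylindrical equal-area projection with standard parallels at ±37.5°. A cylindrical equal-area projection with standard parallel φ₀ has meridian scale h = cos φ / cos φ₀ and parallel scale k = cos φ₀ / cos φ (so areas are preserved, h·k = 1).
At 64.2°: h = 0.5486, k = 1.823; principal scales a = 1.823, b = 0.5486.
sin(ω/2) = (a − b)/(a + b) = 1.274/2.371 = 0.5373, so ω = 2 arcsin(0.5373) ≈ 65.0°.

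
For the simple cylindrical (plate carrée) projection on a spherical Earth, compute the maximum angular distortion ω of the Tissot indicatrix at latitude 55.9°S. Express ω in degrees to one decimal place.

32.7°

In the plate carrée (x = Rλ, y = Rφ), meridians are true-scale (h = 1) and parallels are stretched by k = sec φ.
At 55.9°: h = 1.000, k = 1.784; principal scales a = 1.784, b = 1.000.
sin(ω/2) = (a − b)/(a + b) = 0.7837/2.784 = 0.2815, so ω = 2 arcsin(0.2815) ≈ 32.7°.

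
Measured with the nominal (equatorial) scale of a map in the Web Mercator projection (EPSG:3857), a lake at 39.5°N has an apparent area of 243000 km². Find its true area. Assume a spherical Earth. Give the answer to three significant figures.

145000 km²

The Mercator projection is conformal; its linear scale factor is the same in every direction and equals sec φ = 1/cos φ.
Areal scale = k² = sec²φ = 1/cos²(39.5°) = 1/0.7716² = 1.680.
True area = apparent / (areal scale) = 243000 / 1.680 ≈ 145000 km².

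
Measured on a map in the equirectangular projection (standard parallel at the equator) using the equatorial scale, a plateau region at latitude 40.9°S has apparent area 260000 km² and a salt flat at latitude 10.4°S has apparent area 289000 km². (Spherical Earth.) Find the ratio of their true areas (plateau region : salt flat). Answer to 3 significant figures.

0.691

On the plate carrée, areal scale = h·k = 1 × sec φ, so true area = apparent × cos φ.
True area of plateau region: 260000 × cos(40.9°) = 260000 × 0.7559 = 196500 km².
True area of salt flat: 289000 × cos(10.4°) = 289000 × 0.9836 = 284300 km².
Ratio = 196500 / 284300 ≈ 0.691.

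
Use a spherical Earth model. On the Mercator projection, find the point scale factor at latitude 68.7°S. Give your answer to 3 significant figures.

2.75

For Mercator, h = k = sec φ (a conformal cylindrical projection has a single point scale, 1/cos φ).
k = 1/cos 68.7° = 1/0.3633 = 2.753.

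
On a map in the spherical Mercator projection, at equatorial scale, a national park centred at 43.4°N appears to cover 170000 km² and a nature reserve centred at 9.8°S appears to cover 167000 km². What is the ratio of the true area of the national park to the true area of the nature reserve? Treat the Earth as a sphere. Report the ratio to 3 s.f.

0.553

Mercator's areal exaggeration is sec²φ; hence true area = (apparent area) · cos²φ.
True area of national park: 170000 × cos²(43.4°) = 170000 × 0.5279 = 89740 km².
True area of nature reserve: 167000 × cos²(9.8°) = 167000 × 0.9710 = 162200 km².
Ratio = 89740 / 162200 ≈ 0.553.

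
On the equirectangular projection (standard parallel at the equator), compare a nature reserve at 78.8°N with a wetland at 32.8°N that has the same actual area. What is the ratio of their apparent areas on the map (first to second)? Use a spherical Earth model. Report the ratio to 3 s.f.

4.33

In the plate carrée (x = Rλ, y = Rφ), meridians are true-scale (h = 1) and parallels are stretched by k = sec φ.
Areal scale at 78.8°: h·k = 1.000 × 5.148 = 5.148.
Areal scale at 32.8°: h·k = 1.000 × 1.190 = 1.190.
Ratio = 5.148/1.190 ≈ 4.33.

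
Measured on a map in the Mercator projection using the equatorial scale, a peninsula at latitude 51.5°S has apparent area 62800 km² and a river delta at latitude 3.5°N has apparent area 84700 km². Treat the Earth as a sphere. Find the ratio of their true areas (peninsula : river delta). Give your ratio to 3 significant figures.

Mercator's areal exaggeration is sec²φ; hence true area = (apparent area) · cos²φ.
True area of peninsula: 62800 × cos²(51.5°) = 62800 × 0.3875 = 24340 km².
True area of river delta: 84700 × cos²(3.5°) = 84700 × 0.9963 = 84380 km².
Ratio = 24340 / 84380 ≈ 0.288.

0.288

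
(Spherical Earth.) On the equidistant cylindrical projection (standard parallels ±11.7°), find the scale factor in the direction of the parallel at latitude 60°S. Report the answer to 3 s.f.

1.96

With standard parallel φ₀ = 11.7°, the equirectangular projection gives x = Rλ cos φ₀, y = Rφ, so h = 1 and k = cos 11.7° / cos φ.
k = cos 11.7° / cos 60° = 0.9792/0.5000 = 1.958.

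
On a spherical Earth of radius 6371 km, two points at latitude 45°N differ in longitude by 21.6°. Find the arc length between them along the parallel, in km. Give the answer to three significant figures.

1700 km

Arc length along a parallel = R cos φ · Δλ (with Δλ in radians).
= 6371 × cos 45° × (21.6° × π/180) = 6371 × 0.7071 × 0.3770 ≈ 1700 km.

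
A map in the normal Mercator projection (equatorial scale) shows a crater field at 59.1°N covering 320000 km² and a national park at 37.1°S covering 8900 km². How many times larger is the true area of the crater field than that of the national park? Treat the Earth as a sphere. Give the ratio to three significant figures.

Mercator's areal exaggeration is sec²φ; hence true area = (apparent area) · cos²φ.
True area of crater field: 320000 × cos²(59.1°) = 320000 × 0.2637 = 84390 km².
True area of national park: 8900 × cos²(37.1°) = 8900 × 0.6361 = 5662 km².
Ratio = 84390 / 5662 ≈ 14.9.

14.9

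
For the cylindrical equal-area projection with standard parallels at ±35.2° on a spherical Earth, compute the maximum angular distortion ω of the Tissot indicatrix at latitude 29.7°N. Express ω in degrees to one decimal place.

7.0°

A cylindrical equal-area projection with standard parallel φ₀ has meridian scale h = cos φ / cos φ₀ and parallel scale k = cos φ₀ / cos φ (so areas are preserved, h·k = 1).
At 29.7°: h = 1.063, k = 0.9407; principal scales a = 1.063, b = 0.9407.
sin(ω/2) = (a − b)/(a + b) = 0.1223/2.004 = 0.06103, so ω = 2 arcsin(0.06103) ≈ 7.0°.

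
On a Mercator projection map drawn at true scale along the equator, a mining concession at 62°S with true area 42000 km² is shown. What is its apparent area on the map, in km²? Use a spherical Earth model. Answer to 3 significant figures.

191000 km²

For Mercator, h = k = sec φ (a conformal cylindrical projection has a single point scale, 1/cos φ).
Areal scale = k² = sec²φ = 1/cos²(62°) = 1/0.4695² = 4.537.
Apparent area = 42000 × 4.537 ≈ 191000 km².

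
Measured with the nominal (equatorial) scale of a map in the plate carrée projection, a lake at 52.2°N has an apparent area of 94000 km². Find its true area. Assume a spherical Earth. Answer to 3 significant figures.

57600 km²

In the plate carrée (x = Rλ, y = Rφ), meridians are true-scale (h = 1) and parallels are stretched by k = sec φ.
Areal scale = h·k = 1 × sec φ; at 52.2°, h = 1.000, k = 1.632, so h·k = 1.632.
True area = apparent / (areal scale) = 94000 / 1.632 ≈ 57600 km².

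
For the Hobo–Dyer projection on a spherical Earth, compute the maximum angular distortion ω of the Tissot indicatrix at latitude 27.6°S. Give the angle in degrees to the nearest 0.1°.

The Hobo–Dyer projection is cylindrical equal-area with φ₀ = 37.5°. Cylindrical equal-area (φ₀ = 37.5°): h = cos φ / cos 37.5° along meridians, k = cos 37.5° / cos φ along parallels; h·k = 1.
At 27.6°: h = 1.117, k = 0.8952; principal scales a = 1.117, b = 0.8952.
sin(ω/2) = (a − b)/(a + b) = 0.2218/2.012 = 0.1102, so ω = 2 arcsin(0.1102) ≈ 12.7°.

12.7°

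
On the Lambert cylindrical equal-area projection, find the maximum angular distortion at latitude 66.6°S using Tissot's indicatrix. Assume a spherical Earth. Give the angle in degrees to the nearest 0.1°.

The Lambert cylindrical equal-area projection is the cylindrical equal-area projection with its standard parallel at the equator (φ₀ = 0). Cylindrical equal-area (φ₀ = 0°): h = cos φ / cos 0° along meridians, k = cos 0° / cos φ along parallels; h·k = 1.
At 66.6°: h = 0.3971, k = 2.518; principal scales a = 2.518, b = 0.3971.
sin(ω/2) = (a − b)/(a + b) = 2.121/2.915 = 0.7275, so ω = 2 arcsin(0.7275) ≈ 93.4°.

93.4°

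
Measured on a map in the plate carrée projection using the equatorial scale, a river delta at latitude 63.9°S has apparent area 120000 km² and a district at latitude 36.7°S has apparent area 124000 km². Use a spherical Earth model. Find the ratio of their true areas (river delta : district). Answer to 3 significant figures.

Plate carrée has h = 1 and k = sec φ, giving areal scale sec φ; true area = (apparent area) · cos φ.
True area of river delta: 120000 × cos(63.9°) = 120000 × 0.4399 = 52790 km².
True area of district: 124000 × cos(36.7°) = 124000 × 0.8018 = 99420 km².
Ratio = 52790 / 99420 ≈ 0.531.

0.531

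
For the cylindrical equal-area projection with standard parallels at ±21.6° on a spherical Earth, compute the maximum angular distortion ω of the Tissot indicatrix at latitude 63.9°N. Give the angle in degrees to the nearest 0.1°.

78.7°

For cylindrical equal-area with standard parallel φ₀, h = cos φ / cos φ₀ and k = cos φ₀ / cos φ, so h·k = 1.
At 63.9°: h = 0.4732, k = 2.113; principal scales a = 2.113, b = 0.4732.
sin(ω/2) = (a − b)/(a + b) = 1.640/2.587 = 0.6341, so ω = 2 arcsin(0.6341) ≈ 78.7°.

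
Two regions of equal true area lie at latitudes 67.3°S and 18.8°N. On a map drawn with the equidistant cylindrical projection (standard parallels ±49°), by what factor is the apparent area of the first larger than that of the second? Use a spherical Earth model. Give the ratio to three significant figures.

In the equirectangular projection with standard parallel φ₀ = 49° (x = Rλ cos φ₀, y = Rφ), meridians are true-scale (h = 1) and the parallel scale is k = cos φ₀ / cos φ.
Areal scale at 67.3°: h·k = 1.000 × 1.700 = 1.700.
Areal scale at 18.8°: h·k = 1.000 × 0.6930 = 0.6930.
Ratio = 1.700/0.6930 ≈ 2.45.

2.45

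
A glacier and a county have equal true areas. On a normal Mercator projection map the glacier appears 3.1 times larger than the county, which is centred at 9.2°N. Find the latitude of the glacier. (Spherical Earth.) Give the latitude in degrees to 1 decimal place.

On Mercator, (apparent₁)/(apparent₂) = sec²φ₁ / sec²φ₂ when true areas are equal.
cos²φ₂ / cos²φ₁ = 3.1  ⇒  cos φ₁ = cos 9.2° / √3.1 = 0.9871/1.761 = 0.5607.
φ₁ = arccos(0.5607) ≈ 55.9°.

55.9°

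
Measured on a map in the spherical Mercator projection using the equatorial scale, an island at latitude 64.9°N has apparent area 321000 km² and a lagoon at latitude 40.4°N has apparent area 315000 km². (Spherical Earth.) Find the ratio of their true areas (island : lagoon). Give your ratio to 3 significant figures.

Since Mercator area scale is 1/cos²φ, the true area equals the apparent area multiplied by cos²φ.
True area of island: 321000 × cos²(64.9°) = 321000 × 0.1799 = 57760 km².
True area of lagoon: 315000 × cos²(40.4°) = 315000 × 0.5799 = 182700 km².
Ratio = 57760 / 182700 ≈ 0.316.

0.316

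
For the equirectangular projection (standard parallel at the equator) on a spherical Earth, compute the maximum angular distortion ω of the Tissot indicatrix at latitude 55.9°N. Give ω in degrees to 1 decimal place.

32.7°

In the plate carrée (x = Rλ, y = Rφ), meridians are true-scale (h = 1) and parallels are stretched by k = sec φ.
At 55.9°: h = 1.000, k = 1.784; principal scales a = 1.784, b = 1.000.
sin(ω/2) = (a − b)/(a + b) = 0.7837/2.784 = 0.2815, so ω = 2 arcsin(0.2815) ≈ 32.7°.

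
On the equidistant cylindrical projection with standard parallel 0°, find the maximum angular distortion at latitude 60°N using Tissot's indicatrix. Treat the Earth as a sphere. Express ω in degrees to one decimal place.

38.9°

In the plate carrée (x = Rλ, y = Rφ), meridians are true-scale (h = 1) and parallels are stretched by k = sec φ.
At 60°: h = 1.000, k = 2.000; principal scales a = 2.000, b = 1.000.
sin(ω/2) = (a − b)/(a + b) = 1.0000/3.000 = 0.3333, so ω = 2 arcsin(0.3333) ≈ 38.9°.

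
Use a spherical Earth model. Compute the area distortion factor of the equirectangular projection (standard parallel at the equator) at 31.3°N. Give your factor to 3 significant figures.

1.17

Plate carrée maps x = Rλ, y = Rφ. The meridian scale is h = 1 and the parallel scale is k = 1/cos φ = sec φ.
Areal scale = h·k = 1 × sec φ; at 31.3°, h = 1.000, k = 1.170, so h·k = 1.170.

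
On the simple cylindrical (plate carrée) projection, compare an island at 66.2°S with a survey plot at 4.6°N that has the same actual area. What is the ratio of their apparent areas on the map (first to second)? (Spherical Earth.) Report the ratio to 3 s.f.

2.47

Plate carrée maps x = Rλ, y = Rφ. The meridian scale is h = 1 and the parallel scale is k = 1/cos φ = sec φ.
Areal scale at 66.2°: h·k = 1.000 × 2.478 = 2.478.
Areal scale at 4.6°: h·k = 1.000 × 1.003 = 1.003.
Ratio = 2.478/1.003 ≈ 2.47.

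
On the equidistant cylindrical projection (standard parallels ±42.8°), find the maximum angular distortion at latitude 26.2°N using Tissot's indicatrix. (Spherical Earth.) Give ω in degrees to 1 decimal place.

In the equirectangular projection with standard parallel φ₀ = 42.8° (x = Rλ cos φ₀, y = Rφ), meridians are true-scale (h = 1) and the parallel scale is k = cos φ₀ / cos φ.
At 26.2°: h = 1.000, k = 0.8177; principal scales a = 1.000, b = 0.8177.
sin(ω/2) = (a − b)/(a + b) = 0.1823/1.818 = 0.1003, so ω = 2 arcsin(0.1003) ≈ 11.5°.

11.5°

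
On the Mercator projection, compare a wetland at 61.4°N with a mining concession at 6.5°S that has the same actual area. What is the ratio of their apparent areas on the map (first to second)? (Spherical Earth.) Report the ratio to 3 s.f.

On Mercator, area is exaggerated by sec²φ = 1/cos²φ.
At 61.4°: sec²(61.4°) = 1/0.4787² = 4.364.
At 6.5°: sec²(6.5°) = 1/0.9936² = 1.013.
Ratio = 4.364/1.013 = cos²(6.5°)/cos²(61.4°) ≈ 4.31.

4.31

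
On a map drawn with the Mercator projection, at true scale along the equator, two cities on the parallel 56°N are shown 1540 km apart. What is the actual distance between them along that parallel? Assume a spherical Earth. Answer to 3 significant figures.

861 km

For Mercator, h = k = sec φ (a conformal cylindrical projection has a single point scale, 1/cos φ).
Along the parallel at 56°, map distances are exaggerated by k = sec 56° = 1.788.
True distance = 1540 / 1.788 = 1540 × cos 56° ≈ 861 km.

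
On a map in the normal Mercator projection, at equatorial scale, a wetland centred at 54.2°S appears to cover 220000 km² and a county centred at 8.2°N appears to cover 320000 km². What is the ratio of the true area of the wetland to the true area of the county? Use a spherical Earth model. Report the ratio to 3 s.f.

Mercator's areal exaggeration is sec²φ; hence true area = (apparent area) · cos²φ.
True area of wetland: 220000 × cos²(54.2°) = 220000 × 0.3422 = 75280 km².
True area of county: 320000 × cos²(8.2°) = 320000 × 0.9797 = 313500 km².
Ratio = 75280 / 313500 ≈ 0.240.

0.240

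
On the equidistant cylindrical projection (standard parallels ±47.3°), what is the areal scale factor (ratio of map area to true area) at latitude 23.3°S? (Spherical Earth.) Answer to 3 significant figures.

0.738

In the equirectangular projection with standard parallel φ₀ = 47.3° (x = Rλ cos φ₀, y = Rφ), meridians are true-scale (h = 1) and the parallel scale is k = cos φ₀ / cos φ.
Areal scale = h·k = 1 × cos φ₀ / cos φ; at 23.3°, h = 1.000, k = 0.7384, so h·k = 0.7384.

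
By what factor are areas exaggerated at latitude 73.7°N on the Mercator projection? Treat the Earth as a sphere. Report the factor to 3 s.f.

12.7

The Mercator projection is conformal; its linear scale factor is the same in every direction and equals sec φ = 1/cos φ.
Areal scale = k² = sec²φ = 1/cos²(73.7°) = 1/0.2807² = 12.69.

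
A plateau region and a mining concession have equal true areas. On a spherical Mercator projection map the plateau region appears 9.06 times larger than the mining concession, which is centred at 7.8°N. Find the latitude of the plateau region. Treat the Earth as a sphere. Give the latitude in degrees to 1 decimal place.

70.8°

For equal true areas on Mercator, apparent areas scale as sec²φ, so the ratio is cos²φ₂ / cos²φ₁.
cos²φ₂ / cos²φ₁ = 9.06  ⇒  cos φ₁ = cos 7.8° / √9.06 = 0.9907/3.010 = 0.3292.
φ₁ = arccos(0.3292) ≈ 70.8°.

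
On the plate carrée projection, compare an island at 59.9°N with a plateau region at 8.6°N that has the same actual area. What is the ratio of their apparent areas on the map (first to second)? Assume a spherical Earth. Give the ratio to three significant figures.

1.97

In the plate carrée (x = Rλ, y = Rφ), meridians are true-scale (h = 1) and parallels are stretched by k = sec φ.
Areal scale at 59.9°: h·k = 1.000 × 1.994 = 1.994.
Areal scale at 8.6°: h·k = 1.000 × 1.011 = 1.011.
Ratio = 1.994/1.011 ≈ 1.97.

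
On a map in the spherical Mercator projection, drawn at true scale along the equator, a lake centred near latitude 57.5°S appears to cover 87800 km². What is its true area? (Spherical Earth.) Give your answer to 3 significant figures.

The Mercator projection is conformal; its linear scale factor is the same in every direction and equals sec φ = 1/cos φ.
Areal scale = k² = sec²φ = 1/cos²(57.5°) = 1/0.5373² = 3.464.
True area = apparent / (areal scale) = 87800 / 3.464 ≈ 25300 km².

25300 km²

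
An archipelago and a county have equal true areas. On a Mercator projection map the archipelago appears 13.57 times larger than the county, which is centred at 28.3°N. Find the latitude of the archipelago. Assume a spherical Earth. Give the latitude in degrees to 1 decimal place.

76.2°

Mercator areal scale is sec²φ, so apparent-area ratio = sec²φ₁ / sec²φ₂ = cos²φ₂ / cos²φ₁.
cos²φ₂ / cos²φ₁ = 13.57  ⇒  cos φ₁ = cos 28.3° / √13.57 = 0.8805/3.684 = 0.2390.
φ₁ = arccos(0.2390) ≈ 76.2°.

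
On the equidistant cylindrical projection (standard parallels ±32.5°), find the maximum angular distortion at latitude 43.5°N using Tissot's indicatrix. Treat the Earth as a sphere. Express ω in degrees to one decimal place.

With standard parallel φ₀ = 32.5°, the equirectangular projection gives x = Rλ cos φ₀, y = Rφ, so h = 1 and k = cos 32.5° / cos φ.
At 43.5°: h = 1.000, k = 1.163; principal scales a = 1.163, b = 1.000.
sin(ω/2) = (a − b)/(a + b) = 0.1627/2.163 = 0.07523, so ω = 2 arcsin(0.07523) ≈ 8.6°.

8.6°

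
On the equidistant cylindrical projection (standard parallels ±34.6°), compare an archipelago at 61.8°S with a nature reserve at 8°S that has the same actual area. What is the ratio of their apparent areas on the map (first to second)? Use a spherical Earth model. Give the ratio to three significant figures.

2.10

With standard parallel φ₀ = 34.6°, the equirectangular projection gives x = Rλ cos φ₀, y = Rφ, so h = 1 and k = cos 34.6° / cos φ.
Areal scale at 61.8°: h·k = 1.000 × 1.742 = 1.742.
Areal scale at 8°: h·k = 1.000 × 0.8312 = 0.8312.
Ratio = 1.742/0.8312 ≈ 2.10.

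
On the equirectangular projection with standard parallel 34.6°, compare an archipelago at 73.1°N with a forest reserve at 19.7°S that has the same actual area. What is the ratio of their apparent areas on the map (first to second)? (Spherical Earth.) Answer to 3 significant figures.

3.24

The equidistant cylindrical projection with φ₀ = 34.6° has h = 1 (meridians true) and k = cos φ₀ / cos φ along parallels.
Areal scale at 73.1°: h·k = 1.000 × 2.832 = 2.832.
Areal scale at 19.7°: h·k = 1.000 × 0.8743 = 0.8743.
Ratio = 2.832/0.8743 ≈ 3.24.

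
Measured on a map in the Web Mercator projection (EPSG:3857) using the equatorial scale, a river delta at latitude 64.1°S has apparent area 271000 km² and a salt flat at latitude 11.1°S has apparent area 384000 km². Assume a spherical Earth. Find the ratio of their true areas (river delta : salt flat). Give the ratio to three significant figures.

0.140

Since Mercator area scale is 1/cos²φ, the true area equals the apparent area multiplied by cos²φ.
True area of river delta: 271000 × cos²(64.1°) = 271000 × 0.1908 = 51710 km².
True area of salt flat: 384000 × cos²(11.1°) = 384000 × 0.9629 = 369800 km².
Ratio = 51710 / 369800 ≈ 0.140.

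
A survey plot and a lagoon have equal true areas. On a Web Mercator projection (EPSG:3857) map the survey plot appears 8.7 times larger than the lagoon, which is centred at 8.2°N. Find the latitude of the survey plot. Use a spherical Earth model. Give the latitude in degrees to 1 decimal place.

70.4°

Mercator areal scale is sec²φ, so apparent-area ratio = sec²φ₁ / sec²φ₂ = cos²φ₂ / cos²φ₁.
cos²φ₂ / cos²φ₁ = 8.7  ⇒  cos φ₁ = cos 8.2° / √8.7 = 0.9898/2.950 = 0.3356.
φ₁ = arccos(0.3356) ≈ 70.4°.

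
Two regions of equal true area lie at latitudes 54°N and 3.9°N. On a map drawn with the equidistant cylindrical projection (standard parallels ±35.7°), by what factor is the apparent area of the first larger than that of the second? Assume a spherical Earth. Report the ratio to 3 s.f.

The equidistant cylindrical projection with φ₀ = 35.7° has h = 1 (meridians true) and k = cos φ₀ / cos φ along parallels.
Areal scale at 54°: h·k = 1.000 × 1.382 = 1.382.
Areal scale at 3.9°: h·k = 1.000 × 0.8140 = 0.8140.
Ratio = 1.382/0.8140 ≈ 1.70.

1.70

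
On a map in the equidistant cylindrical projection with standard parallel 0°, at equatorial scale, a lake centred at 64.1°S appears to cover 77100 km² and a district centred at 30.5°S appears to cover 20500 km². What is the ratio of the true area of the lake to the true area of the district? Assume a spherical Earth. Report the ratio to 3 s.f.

1.91

Plate carrée has h = 1 and k = sec φ, giving areal scale sec φ; true area = (apparent area) · cos φ.
True area of lake: 77100 × cos(64.1°) = 77100 × 0.4368 = 33680 km².
True area of district: 20500 × cos(30.5°) = 20500 × 0.8616 = 17660 km².
Ratio = 33680 / 17660 ≈ 1.91.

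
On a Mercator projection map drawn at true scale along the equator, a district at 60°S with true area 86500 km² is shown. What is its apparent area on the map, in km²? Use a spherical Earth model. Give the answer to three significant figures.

For Mercator, h = k = sec φ (a conformal cylindrical projection has a single point scale, 1/cos φ).
Areal scale = k² = sec²φ = 1/cos²(60°) = 1/0.5000² = 4.000.
Apparent area = 86500 × 4.000 ≈ 346000 km².

346000 km²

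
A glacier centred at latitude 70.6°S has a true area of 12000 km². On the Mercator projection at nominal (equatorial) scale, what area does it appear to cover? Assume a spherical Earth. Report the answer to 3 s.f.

109000 km²

For Mercator, h = k = sec φ (a conformal cylindrical projection has a single point scale, 1/cos φ).
Areal scale = k² = sec²φ = 1/cos²(70.6°) = 1/0.3322² = 9.064.
Apparent area = 12000 × 9.064 ≈ 109000 km².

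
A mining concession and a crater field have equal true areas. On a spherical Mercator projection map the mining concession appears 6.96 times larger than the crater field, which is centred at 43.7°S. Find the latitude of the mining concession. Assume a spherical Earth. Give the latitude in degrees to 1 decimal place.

For equal true areas on Mercator, apparent areas scale as sec²φ, so the ratio is cos²φ₂ / cos²φ₁.
cos²φ₂ / cos²φ₁ = 6.96  ⇒  cos φ₁ = cos 43.7° / √6.96 = 0.7230/2.638 = 0.2740.
φ₁ = arccos(0.2740) ≈ 74.1°.

74.1°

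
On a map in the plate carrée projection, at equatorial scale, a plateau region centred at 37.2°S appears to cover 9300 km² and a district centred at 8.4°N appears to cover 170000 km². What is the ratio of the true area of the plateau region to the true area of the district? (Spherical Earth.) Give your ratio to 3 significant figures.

On the plate carrée, areal scale = h·k = 1 × sec φ, so true area = apparent × cos φ.
True area of plateau region: 9300 × cos(37.2°) = 9300 × 0.7965 = 7408 km².
True area of district: 170000 × cos(8.4°) = 170000 × 0.9893 = 168200 km².
Ratio = 7408 / 168200 ≈ 0.0440.

0.0440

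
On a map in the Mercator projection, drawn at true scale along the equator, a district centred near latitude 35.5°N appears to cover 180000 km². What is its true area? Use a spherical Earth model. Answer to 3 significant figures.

For Mercator, h = k = sec φ (a conformal cylindrical projection has a single point scale, 1/cos φ).
Areal scale = k² = sec²φ = 1/cos²(35.5°) = 1/0.8141² = 1.509.
True area = apparent / (areal scale) = 180000 / 1.509 ≈ 119000 km².

119000 km²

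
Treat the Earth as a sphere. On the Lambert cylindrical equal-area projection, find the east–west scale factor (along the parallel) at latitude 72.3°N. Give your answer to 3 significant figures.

3.29

The Lambert cylindrical equal-area projection is the cylindrical equal-area projection with its standard parallel at the equator (φ₀ = 0). For cylindrical equal-area with standard parallel φ₀, h = cos φ / cos φ₀ and k = cos φ₀ / cos φ, so h·k = 1.
k = cos 0° / cos 72.3° = 1.000/0.3040 = 3.289.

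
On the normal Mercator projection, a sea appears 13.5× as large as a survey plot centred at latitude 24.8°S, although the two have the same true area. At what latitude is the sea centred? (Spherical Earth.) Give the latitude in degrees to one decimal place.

For equal true areas on Mercator, apparent areas scale as sec²φ, so the ratio is cos²φ₂ / cos²φ₁.
cos²φ₂ / cos²φ₁ = 13.5  ⇒  cos φ₁ = cos 24.8° / √13.5 = 0.9078/3.674 = 0.2471.
φ₁ = arccos(0.2471) ≈ 75.7°.

75.7°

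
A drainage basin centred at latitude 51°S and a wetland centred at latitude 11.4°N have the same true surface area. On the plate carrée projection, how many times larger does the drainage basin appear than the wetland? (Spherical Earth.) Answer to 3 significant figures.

In the plate carrée (x = Rλ, y = Rφ), meridians are true-scale (h = 1) and parallels are stretched by k = sec φ.
Areal scale at 51°: h·k = 1.000 × 1.589 = 1.589.
Areal scale at 11.4°: h·k = 1.000 × 1.020 = 1.020.
Ratio = 1.589/1.020 ≈ 1.56.

1.56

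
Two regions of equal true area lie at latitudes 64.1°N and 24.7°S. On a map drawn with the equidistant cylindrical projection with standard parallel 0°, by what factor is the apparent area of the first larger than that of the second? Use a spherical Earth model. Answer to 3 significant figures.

For the equirectangular projection with φ₀ = 0 (plate carrée), h = 1 along meridians and k = sec φ along parallels.
Areal scale at 64.1°: h·k = 1.000 × 2.289 = 2.289.
Areal scale at 24.7°: h·k = 1.000 × 1.101 = 1.101.
Ratio = 2.289/1.101 ≈ 2.08.

2.08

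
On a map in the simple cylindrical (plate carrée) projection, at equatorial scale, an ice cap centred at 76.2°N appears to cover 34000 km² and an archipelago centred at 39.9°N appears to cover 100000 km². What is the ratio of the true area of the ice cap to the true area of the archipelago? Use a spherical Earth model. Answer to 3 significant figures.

0.106

Plate carrée has h = 1 and k = sec φ, giving areal scale sec φ; true area = (apparent area) · cos φ.
True area of ice cap: 34000 × cos(76.2°) = 34000 × 0.2385 = 8110 km².
True area of archipelago: 100000 × cos(39.9°) = 100000 × 0.7672 = 76720 km².
Ratio = 8110 / 76720 ≈ 0.106.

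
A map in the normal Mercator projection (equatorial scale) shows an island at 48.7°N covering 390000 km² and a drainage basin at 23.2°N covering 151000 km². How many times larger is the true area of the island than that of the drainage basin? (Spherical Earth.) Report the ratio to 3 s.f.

Since Mercator area scale is 1/cos²φ, the true area equals the apparent area multiplied by cos²φ.
True area of island: 390000 × cos²(48.7°) = 390000 × 0.4356 = 169900 km².
True area of drainage basin: 151000 × cos²(23.2°) = 151000 × 0.8448 = 127600 km².
Ratio = 169900 / 127600 ≈ 1.33.

1.33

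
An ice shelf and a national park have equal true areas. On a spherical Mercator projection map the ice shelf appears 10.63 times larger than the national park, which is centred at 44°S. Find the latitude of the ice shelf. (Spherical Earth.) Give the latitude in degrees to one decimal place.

For equal true areas on Mercator, apparent areas scale as sec²φ, so the ratio is cos²φ₂ / cos²φ₁.
cos²φ₂ / cos²φ₁ = 10.63  ⇒  cos φ₁ = cos 44° / √10.63 = 0.7193/3.260 = 0.2206.
φ₁ = arccos(0.2206) ≈ 77.3°.

77.3°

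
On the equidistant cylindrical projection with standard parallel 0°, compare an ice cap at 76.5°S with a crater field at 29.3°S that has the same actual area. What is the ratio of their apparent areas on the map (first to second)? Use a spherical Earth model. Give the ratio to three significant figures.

3.74

For the equirectangular projection with φ₀ = 0 (plate carrée), h = 1 along meridians and k = sec φ along parallels.
Areal scale at 76.5°: h·k = 1.000 × 4.284 = 4.284.
Areal scale at 29.3°: h·k = 1.000 × 1.147 = 1.147.
Ratio = 4.284/1.147 ≈ 3.74.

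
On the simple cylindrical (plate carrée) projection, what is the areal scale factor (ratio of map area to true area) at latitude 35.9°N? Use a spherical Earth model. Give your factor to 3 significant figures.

In the plate carrée (x = Rλ, y = Rφ), meridians are true-scale (h = 1) and parallels are stretched by k = sec φ.
Areal scale = h·k = 1 × sec φ; at 35.9°, h = 1.000, k = 1.235, so h·k = 1.235.

1.23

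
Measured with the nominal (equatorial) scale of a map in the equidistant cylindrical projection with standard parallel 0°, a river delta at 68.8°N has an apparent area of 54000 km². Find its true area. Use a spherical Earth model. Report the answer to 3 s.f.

19500 km²

In the plate carrée (x = Rλ, y = Rφ), meridians are true-scale (h = 1) and parallels are stretched by k = sec φ.
Areal scale = h·k = 1 × sec φ; at 68.8°, h = 1.000, k = 2.765, so h·k = 2.765.
True area = apparent / (areal scale) = 54000 / 2.765 ≈ 19500 km².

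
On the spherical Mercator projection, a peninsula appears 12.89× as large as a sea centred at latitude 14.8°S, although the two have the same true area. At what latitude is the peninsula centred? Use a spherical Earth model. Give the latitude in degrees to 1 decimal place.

On Mercator, (apparent₁)/(apparent₂) = sec²φ₁ / sec²φ₂ when true areas are equal.
cos²φ₂ / cos²φ₁ = 12.89  ⇒  cos φ₁ = cos 14.8° / √12.89 = 0.9668/3.590 = 0.2693.
φ₁ = arccos(0.2693) ≈ 74.4°.

74.4°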